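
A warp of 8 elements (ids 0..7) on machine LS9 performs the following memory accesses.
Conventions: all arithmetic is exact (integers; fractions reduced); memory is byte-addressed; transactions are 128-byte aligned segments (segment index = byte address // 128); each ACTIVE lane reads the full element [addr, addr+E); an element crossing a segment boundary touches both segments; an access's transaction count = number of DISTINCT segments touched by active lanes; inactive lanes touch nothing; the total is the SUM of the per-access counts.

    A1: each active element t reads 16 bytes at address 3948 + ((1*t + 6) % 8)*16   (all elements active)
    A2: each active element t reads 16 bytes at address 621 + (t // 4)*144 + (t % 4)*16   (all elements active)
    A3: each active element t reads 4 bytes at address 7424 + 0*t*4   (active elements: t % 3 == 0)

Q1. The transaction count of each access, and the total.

A1: 2 transactions
A2: 3 transactions
A3: 1 transaction

Answer: 2,3,1; total 6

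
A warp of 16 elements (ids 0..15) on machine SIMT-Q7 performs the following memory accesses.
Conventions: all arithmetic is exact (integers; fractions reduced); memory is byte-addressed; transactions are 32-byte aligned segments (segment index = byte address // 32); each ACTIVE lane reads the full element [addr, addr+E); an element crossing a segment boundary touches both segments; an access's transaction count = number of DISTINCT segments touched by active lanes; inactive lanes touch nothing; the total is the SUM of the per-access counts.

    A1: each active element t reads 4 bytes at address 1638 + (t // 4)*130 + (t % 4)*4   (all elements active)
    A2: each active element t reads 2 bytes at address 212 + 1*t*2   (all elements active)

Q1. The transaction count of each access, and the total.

A1: 4 transactions
A2: 2 transactions

Answer: 4,2; total 6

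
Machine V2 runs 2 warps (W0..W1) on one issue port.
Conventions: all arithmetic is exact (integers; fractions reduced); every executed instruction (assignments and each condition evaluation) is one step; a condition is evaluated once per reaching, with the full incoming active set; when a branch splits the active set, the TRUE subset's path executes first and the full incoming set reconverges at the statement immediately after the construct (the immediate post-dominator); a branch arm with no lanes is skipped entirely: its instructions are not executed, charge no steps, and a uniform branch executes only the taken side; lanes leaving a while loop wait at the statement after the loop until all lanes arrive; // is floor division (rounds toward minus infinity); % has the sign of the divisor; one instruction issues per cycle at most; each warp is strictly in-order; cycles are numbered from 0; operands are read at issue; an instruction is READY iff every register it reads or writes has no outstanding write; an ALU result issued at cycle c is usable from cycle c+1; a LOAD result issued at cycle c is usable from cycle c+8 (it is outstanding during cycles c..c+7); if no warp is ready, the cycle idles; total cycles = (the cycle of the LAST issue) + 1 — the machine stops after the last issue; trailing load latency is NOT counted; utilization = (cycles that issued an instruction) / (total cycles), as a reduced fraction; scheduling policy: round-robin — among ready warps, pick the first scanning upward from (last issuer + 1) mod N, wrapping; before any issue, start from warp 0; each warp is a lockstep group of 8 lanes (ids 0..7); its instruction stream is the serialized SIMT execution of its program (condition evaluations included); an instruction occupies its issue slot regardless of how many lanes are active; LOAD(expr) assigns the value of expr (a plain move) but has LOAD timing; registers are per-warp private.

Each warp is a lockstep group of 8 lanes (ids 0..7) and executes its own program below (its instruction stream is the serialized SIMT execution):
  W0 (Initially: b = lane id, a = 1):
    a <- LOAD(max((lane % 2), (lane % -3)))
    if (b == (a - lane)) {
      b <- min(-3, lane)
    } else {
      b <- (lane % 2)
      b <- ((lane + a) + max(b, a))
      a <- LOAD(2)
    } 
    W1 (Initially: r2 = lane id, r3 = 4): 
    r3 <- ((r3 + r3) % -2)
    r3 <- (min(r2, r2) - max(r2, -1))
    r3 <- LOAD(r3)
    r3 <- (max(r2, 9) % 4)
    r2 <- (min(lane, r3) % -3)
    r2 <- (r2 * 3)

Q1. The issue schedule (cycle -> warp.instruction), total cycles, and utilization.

cycle 0: W0.I0
cycle 1: W1.I0
cycle 2: W1.I1
cycle 3: W1.I2
cycle 4: idle
cycle 5: idle
cycle 6: idle
cycle 7: idle
cycle 8: W0.I1
cycle 9: W0.I2
cycle 10: W0.I3
cycle 11: W1.I3
cycle 12: W0.I4
cycle 13: W1.I4
cycle 14: W0.I5
cycle 15: W1.I5

Answer: 16 cycles, utilization 3/4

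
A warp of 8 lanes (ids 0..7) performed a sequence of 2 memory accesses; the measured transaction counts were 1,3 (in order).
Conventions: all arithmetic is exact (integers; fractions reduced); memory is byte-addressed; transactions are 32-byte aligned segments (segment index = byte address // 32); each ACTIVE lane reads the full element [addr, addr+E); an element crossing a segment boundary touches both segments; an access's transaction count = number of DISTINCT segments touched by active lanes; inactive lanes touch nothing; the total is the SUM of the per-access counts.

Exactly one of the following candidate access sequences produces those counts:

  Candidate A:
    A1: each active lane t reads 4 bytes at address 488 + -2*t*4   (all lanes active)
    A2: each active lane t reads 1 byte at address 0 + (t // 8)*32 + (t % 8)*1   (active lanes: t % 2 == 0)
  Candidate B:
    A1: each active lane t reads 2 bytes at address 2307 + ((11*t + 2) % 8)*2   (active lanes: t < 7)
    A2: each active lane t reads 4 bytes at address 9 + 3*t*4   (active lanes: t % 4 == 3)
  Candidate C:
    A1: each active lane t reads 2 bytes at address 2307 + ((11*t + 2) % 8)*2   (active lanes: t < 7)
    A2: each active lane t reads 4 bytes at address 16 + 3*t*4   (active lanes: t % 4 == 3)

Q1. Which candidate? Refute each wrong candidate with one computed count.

A: A1 gives 3 transactions, not 1
C: A2 gives 2 transactions, not 3
B: all counts match (1,3)

Answer: B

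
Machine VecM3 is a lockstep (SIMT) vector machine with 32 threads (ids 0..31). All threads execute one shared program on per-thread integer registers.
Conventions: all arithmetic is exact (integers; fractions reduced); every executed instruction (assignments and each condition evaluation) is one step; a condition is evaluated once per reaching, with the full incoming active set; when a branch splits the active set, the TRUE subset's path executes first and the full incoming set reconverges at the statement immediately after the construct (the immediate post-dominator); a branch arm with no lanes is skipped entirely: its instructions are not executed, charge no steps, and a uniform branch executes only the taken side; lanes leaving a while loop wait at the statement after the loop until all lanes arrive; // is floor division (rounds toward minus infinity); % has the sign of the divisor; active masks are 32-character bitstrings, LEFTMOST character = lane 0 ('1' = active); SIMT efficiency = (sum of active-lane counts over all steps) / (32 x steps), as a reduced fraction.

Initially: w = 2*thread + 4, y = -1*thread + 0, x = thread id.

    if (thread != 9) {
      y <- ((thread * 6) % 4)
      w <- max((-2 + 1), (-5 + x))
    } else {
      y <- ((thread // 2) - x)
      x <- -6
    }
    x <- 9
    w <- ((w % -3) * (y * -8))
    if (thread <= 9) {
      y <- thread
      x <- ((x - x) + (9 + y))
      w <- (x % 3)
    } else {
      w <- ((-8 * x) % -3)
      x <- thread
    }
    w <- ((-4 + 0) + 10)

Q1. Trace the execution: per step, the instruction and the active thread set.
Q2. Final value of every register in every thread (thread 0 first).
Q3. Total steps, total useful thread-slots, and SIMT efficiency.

step 0: eval (thread != 9)           11111111111111111111111111111111
step 1: y <- ((thread * 6) % 4)      11111111101111111111111111111111
step 2: w <- max((-2 + 1), (-5 + x)) 11111111101111111111111111111111
step 3: y <- ((thread // 2) - x)     00000000010000000000000000000000
step 4: x <- -6                      00000000010000000000000000000000
step 5: x <- 9                       11111111111111111111111111111111
step 6: w <- ((w % -3) * (y * -8))   11111111111111111111111111111111
step 7: eval (thread <= 9)           11111111111111111111111111111111
step 8: y <- thread                  11111111110000000000000000000000
step 9: x <- ((x - x) + (9 + y))     11111111110000000000000000000000
step 10: w <- (x % 3)                 11111111110000000000000000000000
step 11: w <- ((-8 * x) % -3)         00000000001111111111111111111111
step 12: x <- thread                  00000000001111111111111111111111
step 13: w <- ((-4 + 0) + 10)         11111111111111111111111111111111

Answer: 14 steps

w: 6,6,6,6,6,6,6,6,6,6,6,6,6,6,6,6,6,6,6,6,6,6,6,6,6,6,6,6,6,6,6,6
y: 0,1,2,3,4,5,6,7,8,9,0,2,0,2,0,2,0,2,0,2,0,2,0,2,0,2,0,2,0,2,0,2
x: 9,10,11,12,13,14,15,16,17,18,10,11,12,13,14,15,16,17,18,19,20,21,22,23,24,25,26,27,28,29,30,31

steps = 14; useful = 298; efficiency = 298/448 = 149/224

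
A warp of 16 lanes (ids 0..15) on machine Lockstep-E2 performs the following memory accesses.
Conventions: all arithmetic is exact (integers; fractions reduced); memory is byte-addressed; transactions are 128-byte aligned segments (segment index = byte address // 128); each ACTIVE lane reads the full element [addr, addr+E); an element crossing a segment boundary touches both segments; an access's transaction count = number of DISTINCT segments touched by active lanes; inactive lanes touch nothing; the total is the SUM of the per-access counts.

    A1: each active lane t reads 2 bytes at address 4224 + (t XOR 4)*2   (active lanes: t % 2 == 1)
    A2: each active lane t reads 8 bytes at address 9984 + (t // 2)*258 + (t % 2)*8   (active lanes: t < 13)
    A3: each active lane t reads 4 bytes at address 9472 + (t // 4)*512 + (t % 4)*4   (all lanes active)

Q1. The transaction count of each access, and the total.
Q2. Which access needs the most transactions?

A1: 1 transaction
A2: 7 transactions
A3: 4 transactions

Answer: 1,7,4; total 12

Answer: A2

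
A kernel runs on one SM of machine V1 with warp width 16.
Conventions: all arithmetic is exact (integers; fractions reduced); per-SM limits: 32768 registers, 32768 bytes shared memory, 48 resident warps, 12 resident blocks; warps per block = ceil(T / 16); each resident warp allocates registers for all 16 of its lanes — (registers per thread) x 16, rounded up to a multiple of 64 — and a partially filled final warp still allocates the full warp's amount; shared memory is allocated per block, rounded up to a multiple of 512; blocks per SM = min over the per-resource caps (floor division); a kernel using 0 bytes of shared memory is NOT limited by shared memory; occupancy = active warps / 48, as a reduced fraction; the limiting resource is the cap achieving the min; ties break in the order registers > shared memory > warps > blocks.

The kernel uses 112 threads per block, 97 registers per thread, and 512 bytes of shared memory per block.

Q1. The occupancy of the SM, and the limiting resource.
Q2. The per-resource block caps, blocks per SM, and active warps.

Answer: occupancy 7/24, limited by registers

registers: 2 blocks
shared memory: 64 blocks
warps: 6 blocks
blocks: 12 blocks

Answer: 2 blocks, 14 active warps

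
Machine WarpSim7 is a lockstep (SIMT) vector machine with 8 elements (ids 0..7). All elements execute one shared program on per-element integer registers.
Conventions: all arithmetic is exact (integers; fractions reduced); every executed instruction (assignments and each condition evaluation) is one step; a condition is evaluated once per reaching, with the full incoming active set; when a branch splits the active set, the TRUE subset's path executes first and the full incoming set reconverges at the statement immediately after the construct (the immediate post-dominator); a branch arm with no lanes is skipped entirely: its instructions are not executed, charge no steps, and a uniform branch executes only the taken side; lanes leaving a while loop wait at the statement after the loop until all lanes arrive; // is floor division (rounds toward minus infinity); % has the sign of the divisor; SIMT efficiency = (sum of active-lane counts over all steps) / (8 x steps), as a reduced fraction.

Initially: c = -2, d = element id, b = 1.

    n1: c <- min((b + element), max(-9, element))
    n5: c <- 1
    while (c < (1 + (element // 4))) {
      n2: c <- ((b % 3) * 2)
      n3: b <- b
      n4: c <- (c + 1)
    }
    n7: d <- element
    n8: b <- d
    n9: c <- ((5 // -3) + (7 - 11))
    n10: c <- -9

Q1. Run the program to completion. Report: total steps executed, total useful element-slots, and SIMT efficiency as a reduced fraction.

Answer: 11 steps, 72 useful, 9/11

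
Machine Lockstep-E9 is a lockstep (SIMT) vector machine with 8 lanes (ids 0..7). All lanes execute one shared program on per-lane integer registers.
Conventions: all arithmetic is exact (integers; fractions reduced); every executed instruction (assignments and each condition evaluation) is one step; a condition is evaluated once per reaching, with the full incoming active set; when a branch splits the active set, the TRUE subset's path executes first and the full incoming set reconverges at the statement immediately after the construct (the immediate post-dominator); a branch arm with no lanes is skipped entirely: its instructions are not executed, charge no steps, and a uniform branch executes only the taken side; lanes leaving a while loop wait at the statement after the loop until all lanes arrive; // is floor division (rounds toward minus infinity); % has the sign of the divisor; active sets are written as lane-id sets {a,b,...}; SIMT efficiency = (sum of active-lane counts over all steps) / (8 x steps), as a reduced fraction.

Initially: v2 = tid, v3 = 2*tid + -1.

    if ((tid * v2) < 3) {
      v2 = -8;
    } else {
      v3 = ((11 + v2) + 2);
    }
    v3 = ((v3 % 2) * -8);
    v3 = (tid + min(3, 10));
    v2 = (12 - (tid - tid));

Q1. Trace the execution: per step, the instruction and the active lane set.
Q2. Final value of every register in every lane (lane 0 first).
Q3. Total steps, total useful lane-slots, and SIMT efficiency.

step 0: eval ((tid * v2) < 3)        {0,1,2,3,4,5,6,7}
step 1: v2 <- -8                     {0,1}
step 2: v3 <- ((11 + v2) + 2)        {2,3,4,5,6,7}
step 3: v3 <- ((v3 % 2) * -8)        {0,1,2,3,4,5,6,7}
step 4: v3 <- (tid + min(3, 10))     {0,1,2,3,4,5,6,7}
step 5: v2 <- (12 - (tid - tid))     {0,1,2,3,4,5,6,7}

Answer: 6 steps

v2: 12,12,12,12,12,12,12,12
v3: 3,4,5,6,7,8,9,10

steps = 6; useful = 40; efficiency = 40/48 = 5/6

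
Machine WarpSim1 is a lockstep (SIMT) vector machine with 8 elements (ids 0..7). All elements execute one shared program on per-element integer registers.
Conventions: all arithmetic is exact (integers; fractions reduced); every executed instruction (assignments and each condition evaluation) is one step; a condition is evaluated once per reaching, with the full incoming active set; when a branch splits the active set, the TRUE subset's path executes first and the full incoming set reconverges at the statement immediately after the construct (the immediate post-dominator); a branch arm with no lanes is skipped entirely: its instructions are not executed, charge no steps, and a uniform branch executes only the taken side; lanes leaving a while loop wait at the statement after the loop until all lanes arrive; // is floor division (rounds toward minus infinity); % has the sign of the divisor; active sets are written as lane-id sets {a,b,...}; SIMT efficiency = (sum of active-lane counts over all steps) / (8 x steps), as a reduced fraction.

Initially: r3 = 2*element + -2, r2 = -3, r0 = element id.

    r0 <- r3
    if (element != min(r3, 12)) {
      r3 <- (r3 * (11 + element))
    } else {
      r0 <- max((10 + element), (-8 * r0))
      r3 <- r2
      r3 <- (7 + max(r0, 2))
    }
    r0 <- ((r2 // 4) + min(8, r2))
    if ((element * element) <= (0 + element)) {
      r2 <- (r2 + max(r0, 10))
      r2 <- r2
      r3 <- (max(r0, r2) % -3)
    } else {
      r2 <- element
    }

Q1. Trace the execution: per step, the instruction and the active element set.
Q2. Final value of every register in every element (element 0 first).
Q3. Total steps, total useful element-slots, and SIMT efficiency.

step 0: r0 <- r3                     {0,1,2,3,4,5,6,7}
step 1: eval (element != min(r3, 12)) {0,1,2,3,4,5,6,7}
step 2: r3 <- (r3 * (11 + element))  {0,1,3,4,5,6,7}
step 3: r0 <- max((10 + element), (-8 * r0)) {2}
step 4: r3 <- r2                     {2}
step 5: r3 <- (7 + max(r0, 2))       {2}
step 6: r0 <- ((r2 // 4) + min(8, r2)) {0,1,2,3,4,5,6,7}
step 7: eval ((element * element) <= (0 + element)) {0,1,2,3,4,5,6,7}
step 8: r2 <- (r2 + max(r0, 10))     {0,1}
step 9: r2 <- r2                     {0,1}
step 10: r3 <- (max(r0, r2) % -3)     {0,1}
step 11: r2 <- element                {2,3,4,5,6,7}

Answer: 12 steps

r3: -2,-2,19,56,90,128,170,216
r2: 7,7,2,3,4,5,6,7
r0: -4,-4,-4,-4,-4,-4,-4,-4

steps = 12; useful = 54; efficiency = 54/96 = 9/16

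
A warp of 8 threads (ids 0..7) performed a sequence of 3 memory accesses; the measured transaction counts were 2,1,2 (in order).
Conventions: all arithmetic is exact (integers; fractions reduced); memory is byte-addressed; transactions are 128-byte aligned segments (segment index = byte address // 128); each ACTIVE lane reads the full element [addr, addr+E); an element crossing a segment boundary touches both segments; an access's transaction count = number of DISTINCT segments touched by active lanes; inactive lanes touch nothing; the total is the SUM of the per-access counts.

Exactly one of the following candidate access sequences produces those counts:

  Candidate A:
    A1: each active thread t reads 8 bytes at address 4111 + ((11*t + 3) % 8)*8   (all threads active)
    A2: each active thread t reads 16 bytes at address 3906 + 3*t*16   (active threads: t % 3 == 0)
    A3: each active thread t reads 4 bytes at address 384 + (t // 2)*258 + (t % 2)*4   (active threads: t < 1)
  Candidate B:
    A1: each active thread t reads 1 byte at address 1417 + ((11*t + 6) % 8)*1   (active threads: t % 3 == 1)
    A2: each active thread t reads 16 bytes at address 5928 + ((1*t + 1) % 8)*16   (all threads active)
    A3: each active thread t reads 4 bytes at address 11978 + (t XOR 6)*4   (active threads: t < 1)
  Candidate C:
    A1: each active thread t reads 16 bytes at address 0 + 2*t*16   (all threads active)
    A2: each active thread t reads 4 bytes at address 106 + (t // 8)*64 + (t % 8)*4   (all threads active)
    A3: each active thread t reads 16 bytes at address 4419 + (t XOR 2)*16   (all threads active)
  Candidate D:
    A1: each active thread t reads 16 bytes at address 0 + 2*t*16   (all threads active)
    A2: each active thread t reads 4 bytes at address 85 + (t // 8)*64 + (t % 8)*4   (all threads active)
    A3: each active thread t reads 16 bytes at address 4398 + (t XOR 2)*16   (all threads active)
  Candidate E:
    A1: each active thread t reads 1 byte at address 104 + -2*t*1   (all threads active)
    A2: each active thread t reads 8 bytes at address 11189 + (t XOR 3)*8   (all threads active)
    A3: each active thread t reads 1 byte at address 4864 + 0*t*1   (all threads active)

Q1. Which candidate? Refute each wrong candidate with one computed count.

A: A1 gives 1 transaction, not 2
B: A1 gives 1 transaction, not 2
C: A2 gives 2 transactions, not 1
E: A1 gives 1 transaction, not 2
D: all counts match (2,1,2)

Answer: D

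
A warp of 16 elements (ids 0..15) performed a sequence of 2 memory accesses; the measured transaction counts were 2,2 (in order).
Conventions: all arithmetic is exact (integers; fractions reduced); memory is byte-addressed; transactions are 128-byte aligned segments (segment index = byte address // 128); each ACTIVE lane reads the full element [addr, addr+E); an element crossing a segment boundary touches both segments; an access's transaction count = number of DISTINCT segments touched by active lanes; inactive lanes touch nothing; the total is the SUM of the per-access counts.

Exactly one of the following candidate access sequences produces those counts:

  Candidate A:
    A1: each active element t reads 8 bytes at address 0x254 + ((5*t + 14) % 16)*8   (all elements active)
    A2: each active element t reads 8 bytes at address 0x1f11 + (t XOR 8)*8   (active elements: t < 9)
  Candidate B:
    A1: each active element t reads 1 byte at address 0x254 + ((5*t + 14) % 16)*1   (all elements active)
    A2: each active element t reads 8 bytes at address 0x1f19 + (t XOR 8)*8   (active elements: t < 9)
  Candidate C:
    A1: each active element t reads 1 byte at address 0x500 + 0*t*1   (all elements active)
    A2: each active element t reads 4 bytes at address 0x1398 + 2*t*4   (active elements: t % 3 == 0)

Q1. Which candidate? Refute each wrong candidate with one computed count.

B: A1 gives 1 transaction, not 2
C: A1 gives 1 transaction, not 2
A: all counts match (2,2)

Answer: A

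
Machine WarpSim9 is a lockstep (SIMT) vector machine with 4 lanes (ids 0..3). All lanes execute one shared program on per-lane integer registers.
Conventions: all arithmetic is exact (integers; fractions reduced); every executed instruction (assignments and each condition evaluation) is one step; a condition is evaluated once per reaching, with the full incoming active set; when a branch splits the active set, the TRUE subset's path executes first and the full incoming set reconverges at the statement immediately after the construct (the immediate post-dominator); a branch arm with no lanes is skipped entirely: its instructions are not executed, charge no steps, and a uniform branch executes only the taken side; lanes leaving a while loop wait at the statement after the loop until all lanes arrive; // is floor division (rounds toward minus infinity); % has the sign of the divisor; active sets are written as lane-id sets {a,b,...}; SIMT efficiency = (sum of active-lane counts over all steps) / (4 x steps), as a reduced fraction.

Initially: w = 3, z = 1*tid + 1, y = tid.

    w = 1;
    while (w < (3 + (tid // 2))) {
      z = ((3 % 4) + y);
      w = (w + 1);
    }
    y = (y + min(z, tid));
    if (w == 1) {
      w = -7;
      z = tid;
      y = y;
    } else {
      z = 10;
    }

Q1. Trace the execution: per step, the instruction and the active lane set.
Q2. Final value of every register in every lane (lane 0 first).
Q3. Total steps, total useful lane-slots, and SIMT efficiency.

step 0: w <- 1                       {0,1,2,3}
step 1: eval (w < (3 + (tid // 2)))  {0,1,2,3}
step 2: z <- ((3 % 4) + y)           {0,1,2,3}
step 3: w <- (w + 1)                 {0,1,2,3}
step 4: eval (w < (3 + (tid // 2)))  {0,1,2,3}
step 5: z <- ((3 % 4) + y)           {0,1,2,3}
step 6: w <- (w + 1)                 {0,1,2,3}
step 7: eval (w < (3 + (tid // 2)))  {0,1,2,3}
step 8: z <- ((3 % 4) + y)           {2,3}
step 9: w <- (w + 1)                 {2,3}
step 10: eval (w < (3 + (tid // 2)))  {2,3}
step 11: y <- (y + min(z, tid))       {0,1,2,3}
step 12: eval (w == 1)                {0,1,2,3}
step 13: z <- 10                      {0,1,2,3}

Answer: 14 steps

w: 3,3,4,4
z: 10,10,10,10
y: 0,2,4,6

steps = 14; useful = 50; efficiency = 50/56 = 25/28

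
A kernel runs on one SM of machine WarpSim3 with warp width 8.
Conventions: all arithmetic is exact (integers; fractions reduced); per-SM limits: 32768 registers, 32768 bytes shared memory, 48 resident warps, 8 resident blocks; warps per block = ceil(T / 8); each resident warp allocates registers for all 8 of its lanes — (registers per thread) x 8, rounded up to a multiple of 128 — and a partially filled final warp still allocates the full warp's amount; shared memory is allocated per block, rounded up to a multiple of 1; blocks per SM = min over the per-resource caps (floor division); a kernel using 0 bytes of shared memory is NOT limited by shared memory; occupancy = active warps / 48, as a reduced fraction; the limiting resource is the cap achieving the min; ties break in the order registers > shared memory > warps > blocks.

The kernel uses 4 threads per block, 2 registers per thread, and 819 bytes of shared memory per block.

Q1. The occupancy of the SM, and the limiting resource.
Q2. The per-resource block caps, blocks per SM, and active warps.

Answer: occupancy 1/6, limited by blocks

registers: 256 blocks
shared memory: 40 blocks
warps: 48 blocks
blocks: 8 blocks

Answer: 8 blocks, 8 active warps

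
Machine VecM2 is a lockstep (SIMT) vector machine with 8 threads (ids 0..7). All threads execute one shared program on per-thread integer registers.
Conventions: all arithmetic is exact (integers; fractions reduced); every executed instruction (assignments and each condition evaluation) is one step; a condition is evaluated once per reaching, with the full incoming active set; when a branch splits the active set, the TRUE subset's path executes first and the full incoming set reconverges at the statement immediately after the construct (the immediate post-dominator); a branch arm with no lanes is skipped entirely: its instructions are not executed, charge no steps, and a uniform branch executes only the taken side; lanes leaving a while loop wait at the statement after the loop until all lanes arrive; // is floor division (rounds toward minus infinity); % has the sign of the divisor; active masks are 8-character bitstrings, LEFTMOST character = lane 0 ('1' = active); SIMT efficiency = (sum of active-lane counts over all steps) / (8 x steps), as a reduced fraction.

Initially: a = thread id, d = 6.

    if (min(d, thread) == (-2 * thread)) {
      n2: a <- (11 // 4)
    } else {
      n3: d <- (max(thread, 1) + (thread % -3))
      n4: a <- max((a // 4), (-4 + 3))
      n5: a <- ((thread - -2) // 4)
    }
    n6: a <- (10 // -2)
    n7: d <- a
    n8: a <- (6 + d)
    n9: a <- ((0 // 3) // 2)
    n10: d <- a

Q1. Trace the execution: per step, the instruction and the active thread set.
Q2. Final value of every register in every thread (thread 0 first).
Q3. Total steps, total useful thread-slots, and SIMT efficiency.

step 0: eval (min(d, thread) == (-2 * thread)) 11111111
step 1: a <- (11 // 4)               10000000
step 2: d <- (max(thread, 1) + (thread % -3)) 01111111
step 3: a <- max((a // 4), (-4 + 3)) 01111111
step 4: a <- ((thread - -2) // 4)    01111111
step 5: a <- (10 // -2)              11111111
step 6: d <- a                       11111111
step 7: a <- (6 + d)                 11111111
step 8: a <- ((0 // 3) // 2)         11111111
step 9: d <- a                       11111111

Answer: 10 steps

a: 0,0,0,0,0,0,0,0
d: 0,0,0,0,0,0,0,0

steps = 10; useful = 70; efficiency = 70/80 = 7/8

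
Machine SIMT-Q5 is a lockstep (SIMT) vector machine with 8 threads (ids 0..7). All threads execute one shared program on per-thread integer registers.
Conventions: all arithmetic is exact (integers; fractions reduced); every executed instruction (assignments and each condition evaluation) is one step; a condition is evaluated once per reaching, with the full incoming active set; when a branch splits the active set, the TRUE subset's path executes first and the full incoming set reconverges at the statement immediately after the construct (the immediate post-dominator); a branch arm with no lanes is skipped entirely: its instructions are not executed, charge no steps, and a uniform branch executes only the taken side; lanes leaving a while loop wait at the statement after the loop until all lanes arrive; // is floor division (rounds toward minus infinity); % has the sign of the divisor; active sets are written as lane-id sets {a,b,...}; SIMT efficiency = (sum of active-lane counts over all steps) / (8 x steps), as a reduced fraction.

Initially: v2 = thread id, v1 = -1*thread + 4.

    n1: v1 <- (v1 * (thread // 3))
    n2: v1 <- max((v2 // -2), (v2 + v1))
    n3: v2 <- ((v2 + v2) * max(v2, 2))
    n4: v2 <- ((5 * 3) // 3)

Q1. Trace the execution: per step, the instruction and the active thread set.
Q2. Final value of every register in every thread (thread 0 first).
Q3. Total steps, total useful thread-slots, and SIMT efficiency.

step 0: v1 <- (v1 * (thread // 3))   {0,1,2,3,4,5,6,7}
step 1: v1 <- max((v2 // -2), (v2 + v1)) {0,1,2,3,4,5,6,7}
step 2: v2 <- ((v2 + v2) * max(v2, 2)) {0,1,2,3,4,5,6,7}
step 3: v2 <- ((5 * 3) // 3)         {0,1,2,3,4,5,6,7}

Answer: 4 steps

v2: 5,5,5,5,5,5,5,5
v1: 0,1,2,4,4,4,2,1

steps = 4; useful = 32; efficiency = 32/32 = 1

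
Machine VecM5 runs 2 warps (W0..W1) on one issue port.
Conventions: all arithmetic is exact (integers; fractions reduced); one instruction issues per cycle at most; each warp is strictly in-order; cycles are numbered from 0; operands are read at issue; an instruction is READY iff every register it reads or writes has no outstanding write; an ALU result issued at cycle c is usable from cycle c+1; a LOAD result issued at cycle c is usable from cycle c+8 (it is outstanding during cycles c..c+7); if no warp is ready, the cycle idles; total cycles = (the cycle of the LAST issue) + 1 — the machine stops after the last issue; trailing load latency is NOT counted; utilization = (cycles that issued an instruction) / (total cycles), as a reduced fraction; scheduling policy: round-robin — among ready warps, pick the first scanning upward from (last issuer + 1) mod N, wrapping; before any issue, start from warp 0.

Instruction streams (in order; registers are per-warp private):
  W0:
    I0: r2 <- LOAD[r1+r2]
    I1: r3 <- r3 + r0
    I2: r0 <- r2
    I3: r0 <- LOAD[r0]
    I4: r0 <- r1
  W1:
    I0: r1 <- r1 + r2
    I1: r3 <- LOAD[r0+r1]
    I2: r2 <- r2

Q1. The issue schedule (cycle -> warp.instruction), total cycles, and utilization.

cycle 0: W0.I0
cycle 1: W1.I0
cycle 2: W0.I1
cycle 3: W1.I1
cycle 4: W1.I2
cycle 5: idle
cycle 6: idle
cycle 7: idle
cycle 8: W0.I2
cycle 9: W0.I3
cycle 10: idle
cycle 11: idle
cycle 12: idle
cycle 13: idle
cycle 14: idle
cycle 15: idle
cycle 16: idle
cycle 17: W0.I4

Answer: 18 cycles, utilization 4/9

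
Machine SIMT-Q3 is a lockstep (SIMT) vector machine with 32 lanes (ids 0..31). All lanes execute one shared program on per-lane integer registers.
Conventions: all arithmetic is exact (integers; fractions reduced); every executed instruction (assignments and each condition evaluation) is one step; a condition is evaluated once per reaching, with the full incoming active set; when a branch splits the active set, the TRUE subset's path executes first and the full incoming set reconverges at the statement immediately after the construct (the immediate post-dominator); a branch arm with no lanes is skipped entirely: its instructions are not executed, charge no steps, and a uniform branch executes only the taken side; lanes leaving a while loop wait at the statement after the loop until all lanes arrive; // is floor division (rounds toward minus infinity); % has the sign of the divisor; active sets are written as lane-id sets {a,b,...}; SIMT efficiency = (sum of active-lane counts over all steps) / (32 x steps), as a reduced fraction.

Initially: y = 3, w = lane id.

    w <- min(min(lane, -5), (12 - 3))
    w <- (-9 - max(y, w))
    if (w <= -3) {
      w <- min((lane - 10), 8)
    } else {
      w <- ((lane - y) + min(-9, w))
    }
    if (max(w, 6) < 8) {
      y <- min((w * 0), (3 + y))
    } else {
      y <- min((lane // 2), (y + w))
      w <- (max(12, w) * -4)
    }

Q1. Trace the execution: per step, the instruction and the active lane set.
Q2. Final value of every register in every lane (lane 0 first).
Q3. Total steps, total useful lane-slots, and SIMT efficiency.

step 0: w <- min(min(lane, -5), (12 - 3)) {0,1,2,3,4,5,6,7,8,9,10,11,12,13,14,15,16,17,18,19,20,21,22,23,24,25,26,27,28,29,30,31}
step 1: w <- (-9 - max(y, w))        {0,1,2,3,4,5,6,7,8,9,10,11,12,13,14,15,16,17,18,19,20,21,22,23,24,25,26,27,28,29,30,31}
step 2: eval (w <= -3)               {0,1,2,3,4,5,6,7,8,9,10,11,12,13,14,15,16,17,18,19,20,21,22,23,24,25,26,27,28,29,30,31}
step 3: w <- min((lane - 10), 8)     {0,1,2,3,4,5,6,7,8,9,10,11,12,13,14,15,16,17,18,19,20,21,22,23,24,25,26,27,28,29,30,31}
step 4: eval (max(w, 6) < 8)         {0,1,2,3,4,5,6,7,8,9,10,11,12,13,14,15,16,17,18,19,20,21,22,23,24,25,26,27,28,29,30,31}
step 5: y <- min((w * 0), (3 + y))   {0,1,2,3,4,5,6,7,8,9,10,11,12,13,14,15,16,17}
step 6: y <- min((lane // 2), (y + w)) {18,19,20,21,22,23,24,25,26,27,28,29,30,31}
step 7: w <- (max(12, w) * -4)       {18,19,20,21,22,23,24,25,26,27,28,29,30,31}

Answer: 8 steps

y: 0,0,0,0,0,0,0,0,0,0,0,0,0,0,0,0,0,0,9,9,10,10,11,11,11,11,11,11,11,11,11,11
w: -10,-9,-8,-7,-6,-5,-4,-3,-2,-1,0,1,2,3,4,5,6,7,-48,-48,-48,-48,-48,-48,-48,-48,-48,-48,-48,-48,-48,-48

steps = 8; useful = 206; efficiency = 206/256 = 103/128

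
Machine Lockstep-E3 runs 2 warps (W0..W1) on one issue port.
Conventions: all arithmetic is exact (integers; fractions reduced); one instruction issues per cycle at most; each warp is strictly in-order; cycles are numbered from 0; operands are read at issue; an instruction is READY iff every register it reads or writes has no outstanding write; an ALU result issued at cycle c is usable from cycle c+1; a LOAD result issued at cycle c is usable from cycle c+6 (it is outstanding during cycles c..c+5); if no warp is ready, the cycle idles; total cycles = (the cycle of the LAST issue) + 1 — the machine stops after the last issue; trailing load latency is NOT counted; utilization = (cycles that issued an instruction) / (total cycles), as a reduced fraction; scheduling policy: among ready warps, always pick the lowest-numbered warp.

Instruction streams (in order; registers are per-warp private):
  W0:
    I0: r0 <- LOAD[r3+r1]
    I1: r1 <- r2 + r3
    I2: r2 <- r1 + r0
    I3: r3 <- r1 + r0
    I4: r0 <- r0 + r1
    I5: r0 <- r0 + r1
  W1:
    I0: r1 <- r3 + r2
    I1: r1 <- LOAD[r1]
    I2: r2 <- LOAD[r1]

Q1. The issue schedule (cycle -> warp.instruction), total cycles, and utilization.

cycle 0: W0.I0
cycle 1: W0.I1
cycle 2: W1.I0
cycle 3: W1.I1
cycle 4: idle
cycle 5: idle
cycle 6: W0.I2
cycle 7: W0.I3
cycle 8: W0.I4
cycle 9: W0.I5
cycle 10: W1.I2

Answer: 11 cycles, utilization 9/11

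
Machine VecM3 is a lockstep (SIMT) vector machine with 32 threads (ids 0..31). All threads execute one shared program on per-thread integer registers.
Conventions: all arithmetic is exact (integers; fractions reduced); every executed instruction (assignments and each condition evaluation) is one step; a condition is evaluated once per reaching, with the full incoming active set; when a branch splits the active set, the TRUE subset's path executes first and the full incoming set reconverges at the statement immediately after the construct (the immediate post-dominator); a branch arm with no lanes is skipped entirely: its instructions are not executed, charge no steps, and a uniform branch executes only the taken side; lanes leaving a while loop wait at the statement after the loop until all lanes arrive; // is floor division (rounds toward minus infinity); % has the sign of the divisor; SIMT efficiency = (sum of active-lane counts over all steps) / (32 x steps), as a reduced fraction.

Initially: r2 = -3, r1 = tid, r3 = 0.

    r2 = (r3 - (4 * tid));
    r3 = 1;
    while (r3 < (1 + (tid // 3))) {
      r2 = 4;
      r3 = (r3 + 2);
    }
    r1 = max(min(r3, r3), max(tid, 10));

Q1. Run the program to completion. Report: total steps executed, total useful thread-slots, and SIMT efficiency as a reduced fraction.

Answer: 19 steps, 383 useful, 383/608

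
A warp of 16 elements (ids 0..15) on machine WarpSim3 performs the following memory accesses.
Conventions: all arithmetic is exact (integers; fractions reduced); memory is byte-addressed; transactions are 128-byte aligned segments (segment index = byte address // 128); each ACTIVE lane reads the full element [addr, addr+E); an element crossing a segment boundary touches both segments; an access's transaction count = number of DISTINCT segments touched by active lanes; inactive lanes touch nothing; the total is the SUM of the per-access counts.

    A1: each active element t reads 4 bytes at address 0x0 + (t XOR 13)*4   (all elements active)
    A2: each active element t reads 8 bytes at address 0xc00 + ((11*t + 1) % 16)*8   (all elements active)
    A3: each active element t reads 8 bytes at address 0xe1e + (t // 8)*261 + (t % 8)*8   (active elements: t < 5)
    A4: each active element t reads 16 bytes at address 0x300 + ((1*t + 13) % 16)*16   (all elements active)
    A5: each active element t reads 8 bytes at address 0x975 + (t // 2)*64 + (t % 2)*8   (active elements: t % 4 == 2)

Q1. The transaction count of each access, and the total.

A1: 1 transaction
A2: 1 transaction
A3: 1 transaction
A4: 2 transactions
A5: 4 transactions

Answer: 1,1,1,2,4; total 9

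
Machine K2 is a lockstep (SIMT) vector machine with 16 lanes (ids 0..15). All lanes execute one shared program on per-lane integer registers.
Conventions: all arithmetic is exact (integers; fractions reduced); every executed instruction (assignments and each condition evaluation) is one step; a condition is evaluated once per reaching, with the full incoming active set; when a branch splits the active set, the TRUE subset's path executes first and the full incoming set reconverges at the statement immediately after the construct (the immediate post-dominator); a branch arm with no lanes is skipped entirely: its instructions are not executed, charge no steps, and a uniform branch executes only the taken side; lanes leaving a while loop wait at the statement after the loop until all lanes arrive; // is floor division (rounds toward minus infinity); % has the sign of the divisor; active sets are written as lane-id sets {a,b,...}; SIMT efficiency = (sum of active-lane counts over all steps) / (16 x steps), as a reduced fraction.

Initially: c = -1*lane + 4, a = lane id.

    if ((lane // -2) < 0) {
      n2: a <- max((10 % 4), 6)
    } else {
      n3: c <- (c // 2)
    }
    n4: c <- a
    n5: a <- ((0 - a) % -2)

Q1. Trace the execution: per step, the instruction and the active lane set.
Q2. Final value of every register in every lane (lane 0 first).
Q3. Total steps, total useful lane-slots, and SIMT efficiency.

step 0: eval ((lane // -2) < 0)      {0,1,2,3,4,5,6,7,8,9,10,11,12,13,14,15}
step 1: a <- max((10 % 4), 6)        {1,2,3,4,5,6,7,8,9,10,11,12,13,14,15}
step 2: c <- (c // 2)                {0}
step 3: c <- a                       {0,1,2,3,4,5,6,7,8,9,10,11,12,13,14,15}
step 4: a <- ((0 - a) % -2)          {0,1,2,3,4,5,6,7,8,9,10,11,12,13,14,15}

Answer: 5 steps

c: 0,6,6,6,6,6,6,6,6,6,6,6,6,6,6,6
a: 0,0,0,0,0,0,0,0,0,0,0,0,0,0,0,0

steps = 5; useful = 64; efficiency = 64/80 = 4/5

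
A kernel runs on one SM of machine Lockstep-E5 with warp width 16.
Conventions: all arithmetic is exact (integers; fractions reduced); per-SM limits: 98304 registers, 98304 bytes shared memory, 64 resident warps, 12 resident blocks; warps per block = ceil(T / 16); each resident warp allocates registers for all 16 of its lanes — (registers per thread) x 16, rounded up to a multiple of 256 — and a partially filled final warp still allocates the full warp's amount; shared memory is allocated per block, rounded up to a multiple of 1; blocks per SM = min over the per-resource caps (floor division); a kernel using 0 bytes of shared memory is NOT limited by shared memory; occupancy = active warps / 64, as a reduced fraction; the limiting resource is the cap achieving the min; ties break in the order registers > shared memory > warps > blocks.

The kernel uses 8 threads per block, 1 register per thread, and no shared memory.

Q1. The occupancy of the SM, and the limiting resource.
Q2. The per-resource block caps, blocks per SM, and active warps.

Answer: occupancy 3/16, limited by blocks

registers: 384 blocks
shared memory: no limit (kernel uses none)
warps: 64 blocks
blocks: 12 blocks

Answer: 12 blocks, 12 active warps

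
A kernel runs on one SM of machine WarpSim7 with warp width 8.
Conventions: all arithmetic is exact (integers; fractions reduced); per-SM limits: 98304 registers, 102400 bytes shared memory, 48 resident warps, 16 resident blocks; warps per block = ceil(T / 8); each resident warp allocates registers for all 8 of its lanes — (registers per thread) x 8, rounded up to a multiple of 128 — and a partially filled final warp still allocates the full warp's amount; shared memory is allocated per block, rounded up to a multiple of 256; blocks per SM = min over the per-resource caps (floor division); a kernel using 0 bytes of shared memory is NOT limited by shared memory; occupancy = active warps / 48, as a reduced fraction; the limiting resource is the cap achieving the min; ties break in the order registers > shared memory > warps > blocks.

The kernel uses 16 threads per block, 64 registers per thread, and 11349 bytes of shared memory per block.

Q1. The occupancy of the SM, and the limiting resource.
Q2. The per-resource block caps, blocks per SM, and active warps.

Answer: occupancy 1/3, limited by shared memory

registers: 96 blocks
shared memory: 8 blocks
warps: 24 blocks
blocks: 16 blocks

Answer: 8 blocks, 16 active warps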